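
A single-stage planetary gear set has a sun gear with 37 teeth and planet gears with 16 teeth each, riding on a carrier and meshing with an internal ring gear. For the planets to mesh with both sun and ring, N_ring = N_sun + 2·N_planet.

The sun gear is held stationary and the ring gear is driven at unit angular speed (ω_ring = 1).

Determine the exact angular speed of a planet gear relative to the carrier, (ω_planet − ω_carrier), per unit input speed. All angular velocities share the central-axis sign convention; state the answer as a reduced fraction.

2553/1696

N_ring = 37 + 2·16 = 69
37(ω_s−ω_c) = −69(ω_r−ω_c),  ω_s=0, ω_r=1
37(0−ω_c) = −69(1−ω_c)  ⇒  106ω_c = 69  ⇒  ω_c = 69/106
sun–planet: 37·(0−69/106) = −16·(ω_p−ω_c)  ⇒  ω_p−ω_c = −(37/16)·(-69/106) = 2553/1696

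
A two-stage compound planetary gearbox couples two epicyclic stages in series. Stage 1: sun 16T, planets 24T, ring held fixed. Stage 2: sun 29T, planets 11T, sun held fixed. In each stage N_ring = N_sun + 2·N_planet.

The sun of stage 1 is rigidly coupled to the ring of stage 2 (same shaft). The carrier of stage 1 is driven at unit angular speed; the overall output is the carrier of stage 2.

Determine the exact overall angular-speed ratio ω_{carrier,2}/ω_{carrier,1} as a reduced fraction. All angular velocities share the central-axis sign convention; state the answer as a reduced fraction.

Stage 1: N_ring = 16 + 2·24 = 64
Stage 1: 16(ω_s−ω_c) = −64(ω_r−ω_c),  ω_r=0, ω_c=1
Stage 1: ω_s = 1 − (64/16)(0−1) = 5
  ⇒ ω_s¹/ω_c¹ = 5
Stage 2: N_ring = 29 + 2·11 = 51
Stage 2: 29(ω_s−ω_c) = −51(ω_r−ω_c),  ω_s=0, ω_r=1
Stage 2: 29(0−ω_c) = −51(1−ω_c)  ⇒  80ω_c = 51  ⇒  ω_c = 51/80
  ⇒ ω_c²/ω_r² = 51/80
Coupling ω_r² = ω_s¹ ⇒ overall = 5 × 51/80 = 51/16

51/16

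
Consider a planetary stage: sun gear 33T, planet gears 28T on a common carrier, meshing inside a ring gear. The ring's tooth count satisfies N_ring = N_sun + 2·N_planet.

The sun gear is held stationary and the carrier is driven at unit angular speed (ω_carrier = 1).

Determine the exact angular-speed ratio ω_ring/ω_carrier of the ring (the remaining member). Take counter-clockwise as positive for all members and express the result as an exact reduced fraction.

122/89

N_ring = 33 + 2·28 = 89
33(ω_s−ω_c) = −89(ω_r−ω_c),  ω_s=0, ω_c=1
ω_r = 1 − (33/89)(0−1) = 122/89
ω_r/ω_c = 122/89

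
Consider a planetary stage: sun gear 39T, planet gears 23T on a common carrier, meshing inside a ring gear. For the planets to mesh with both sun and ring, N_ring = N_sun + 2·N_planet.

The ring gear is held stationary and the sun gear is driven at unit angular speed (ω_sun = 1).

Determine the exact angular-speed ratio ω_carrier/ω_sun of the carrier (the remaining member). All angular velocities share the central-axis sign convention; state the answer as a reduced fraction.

N_ring = 39 + 2·23 = 85
39(ω_s−ω_c) = −85(ω_r−ω_c),  ω_r=0, ω_s=1
39(1−ω_c) = −85(0−ω_c)  ⇒  124ω_c = 39  ⇒  ω_c = 39/124
ω_c/ω_s = 39/124

39/124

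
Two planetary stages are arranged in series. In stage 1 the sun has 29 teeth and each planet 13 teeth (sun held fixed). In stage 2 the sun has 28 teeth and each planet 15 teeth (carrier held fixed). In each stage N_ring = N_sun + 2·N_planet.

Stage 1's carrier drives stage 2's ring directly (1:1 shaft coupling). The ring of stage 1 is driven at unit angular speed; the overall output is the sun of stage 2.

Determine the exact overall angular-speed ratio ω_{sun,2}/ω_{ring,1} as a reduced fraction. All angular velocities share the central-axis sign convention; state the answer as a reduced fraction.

-1595/1176

Stage 1: N_ring = 29 + 2·13 = 55
Stage 1: 29(ω_s−ω_c) = −55(ω_r−ω_c),  ω_s=0, ω_r=1
Stage 1: 29(0−ω_c) = −55(1−ω_c)  ⇒  84ω_c = 55  ⇒  ω_c = 55/84
  ⇒ ω_c¹/ω_r¹ = 55/84
Stage 2: N_ring = 28 + 2·15 = 58
Stage 2: 28(ω_s−ω_c) = −58(ω_r−ω_c),  ω_c=0, ω_r=1
Stage 2: ω_s = 0 − (58/28)(1−0) = -29/14
  ⇒ ω_s²/ω_r² = -29/14
Coupling ω_r² = ω_c¹ ⇒ overall = 55/84 × -29/14 = -1595/1176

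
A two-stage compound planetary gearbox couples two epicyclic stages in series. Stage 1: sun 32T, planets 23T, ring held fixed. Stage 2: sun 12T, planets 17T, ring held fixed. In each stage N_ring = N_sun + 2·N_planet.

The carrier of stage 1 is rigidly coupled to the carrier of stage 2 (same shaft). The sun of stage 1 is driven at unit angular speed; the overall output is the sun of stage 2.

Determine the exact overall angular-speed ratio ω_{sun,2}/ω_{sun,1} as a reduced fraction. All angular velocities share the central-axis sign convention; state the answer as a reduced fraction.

Stage 1: N_ring = 32 + 2·23 = 78
Stage 1: 32(ω_s−ω_c) = −78(ω_r−ω_c),  ω_r=0, ω_s=1
Stage 1: 32(1−ω_c) = −78(0−ω_c)  ⇒  110ω_c = 32  ⇒  ω_c = 16/55
  ⇒ ω_c¹/ω_s¹ = 16/55
Stage 2: N_ring = 12 + 2·17 = 46
Stage 2: 12(ω_s−ω_c) = −46(ω_r−ω_c),  ω_r=0, ω_c=1
Stage 2: ω_s = 1 − (46/12)(0−1) = 29/6
  ⇒ ω_s²/ω_c² = 29/6
Coupling ω_c² = ω_c¹ ⇒ overall = 16/55 × 29/6 = 232/165

232/165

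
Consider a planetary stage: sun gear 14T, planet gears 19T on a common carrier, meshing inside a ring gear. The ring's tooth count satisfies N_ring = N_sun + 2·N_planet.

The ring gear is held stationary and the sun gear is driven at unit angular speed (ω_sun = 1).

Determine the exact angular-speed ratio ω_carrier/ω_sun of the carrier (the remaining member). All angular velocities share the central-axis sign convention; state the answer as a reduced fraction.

N_ring = 14 + 2·19 = 52
14(ω_s−ω_c) = −52(ω_r−ω_c),  ω_r=0, ω_s=1
14(1−ω_c) = −52(0−ω_c)  ⇒  66ω_c = 14  ⇒  ω_c = 7/33
ω_c/ω_s = 7/33

7/33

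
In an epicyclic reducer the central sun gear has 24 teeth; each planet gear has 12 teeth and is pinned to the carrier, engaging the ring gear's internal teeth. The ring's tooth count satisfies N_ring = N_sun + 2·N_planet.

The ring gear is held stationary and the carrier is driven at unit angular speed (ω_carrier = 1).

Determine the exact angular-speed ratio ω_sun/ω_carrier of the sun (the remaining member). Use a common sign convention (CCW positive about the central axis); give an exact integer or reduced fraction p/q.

N_ring = 24 + 2·12 = 48
24(ω_s−ω_c) = −48(ω_r−ω_c),  ω_r=0, ω_c=1
ω_s = 1 − (48/24)(0−1) = 3
ω_s/ω_c = 3

3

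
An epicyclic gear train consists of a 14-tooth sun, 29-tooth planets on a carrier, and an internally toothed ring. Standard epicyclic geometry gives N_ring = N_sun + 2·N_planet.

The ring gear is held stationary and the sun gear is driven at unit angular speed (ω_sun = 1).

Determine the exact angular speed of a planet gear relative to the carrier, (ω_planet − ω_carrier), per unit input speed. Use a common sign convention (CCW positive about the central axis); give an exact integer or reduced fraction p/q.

N_ring = 14 + 2·29 = 72
14(ω_s−ω_c) = −72(ω_r−ω_c),  ω_r=0, ω_s=1
14(1−ω_c) = −72(0−ω_c)  ⇒  86ω_c = 14  ⇒  ω_c = 7/43
sun–planet: 14·(1−7/43) = −29·(ω_p−ω_c)  ⇒  ω_p−ω_c = −(14/29)·(36/43) = -504/1247

-504/1247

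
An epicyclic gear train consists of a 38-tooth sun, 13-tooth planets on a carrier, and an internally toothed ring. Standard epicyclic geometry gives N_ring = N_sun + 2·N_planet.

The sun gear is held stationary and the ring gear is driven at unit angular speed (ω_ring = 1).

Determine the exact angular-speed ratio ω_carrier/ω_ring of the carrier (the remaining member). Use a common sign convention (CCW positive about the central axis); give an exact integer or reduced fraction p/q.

N_ring = 38 + 2·13 = 64
38(ω_s−ω_c) = −64(ω_r−ω_c),  ω_s=0, ω_r=1
38(0−ω_c) = −64(1−ω_c)  ⇒  102ω_c = 64  ⇒  ω_c = 32/51
ω_c/ω_r = 32/51

32/51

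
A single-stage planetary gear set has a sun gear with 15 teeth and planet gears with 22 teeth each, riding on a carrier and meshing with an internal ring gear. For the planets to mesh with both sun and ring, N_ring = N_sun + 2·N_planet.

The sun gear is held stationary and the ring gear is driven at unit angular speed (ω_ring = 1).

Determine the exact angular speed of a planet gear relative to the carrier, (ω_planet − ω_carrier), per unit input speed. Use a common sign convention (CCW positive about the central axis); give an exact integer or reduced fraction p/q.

N_ring = 15 + 2·22 = 59
15(ω_s−ω_c) = −59(ω_r−ω_c),  ω_s=0, ω_r=1
15(0−ω_c) = −59(1−ω_c)  ⇒  74ω_c = 59  ⇒  ω_c = 59/74
sun–planet: 15·(0−59/74) = −22·(ω_p−ω_c)  ⇒  ω_p−ω_c = −(15/22)·(-59/74) = 885/1628

885/1628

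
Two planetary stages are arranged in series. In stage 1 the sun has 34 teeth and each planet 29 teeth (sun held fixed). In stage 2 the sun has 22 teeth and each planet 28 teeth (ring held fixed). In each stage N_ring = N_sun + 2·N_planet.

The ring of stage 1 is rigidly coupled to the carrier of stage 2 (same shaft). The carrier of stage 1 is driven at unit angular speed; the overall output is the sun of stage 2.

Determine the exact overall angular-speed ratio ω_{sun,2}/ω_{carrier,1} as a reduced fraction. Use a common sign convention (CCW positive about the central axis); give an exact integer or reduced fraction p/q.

Stage 1: N_ring = 34 + 2·29 = 92
Stage 1: 34(ω_s−ω_c) = −92(ω_r−ω_c),  ω_s=0, ω_c=1
Stage 1: ω_r = 1 − (34/92)(0−1) = 63/46
  ⇒ ω_r¹/ω_c¹ = 63/46
Stage 2: N_ring = 22 + 2·28 = 78
Stage 2: 22(ω_s−ω_c) = −78(ω_r−ω_c),  ω_r=0, ω_c=1
Stage 2: ω_s = 1 − (78/22)(0−1) = 50/11
  ⇒ ω_s²/ω_c² = 50/11
Coupling ω_c² = ω_r¹ ⇒ overall = 63/46 × 50/11 = 1575/253

1575/253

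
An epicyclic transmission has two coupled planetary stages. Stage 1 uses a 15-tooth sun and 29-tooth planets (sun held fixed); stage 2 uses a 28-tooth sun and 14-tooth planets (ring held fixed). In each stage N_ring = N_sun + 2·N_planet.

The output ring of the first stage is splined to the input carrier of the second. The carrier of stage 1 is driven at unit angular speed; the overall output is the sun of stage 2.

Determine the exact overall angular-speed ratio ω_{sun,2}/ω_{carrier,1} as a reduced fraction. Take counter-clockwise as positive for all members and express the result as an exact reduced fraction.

Stage 1: N_ring = 15 + 2·29 = 73
Stage 1: 15(ω_s−ω_c) = −73(ω_r−ω_c),  ω_s=0, ω_c=1
Stage 1: ω_r = 1 − (15/73)(0−1) = 88/73
  ⇒ ω_r¹/ω_c¹ = 88/73
Stage 2: N_ring = 28 + 2·14 = 56
Stage 2: 28(ω_s−ω_c) = −56(ω_r−ω_c),  ω_r=0, ω_c=1
Stage 2: ω_s = 1 − (56/28)(0−1) = 3
  ⇒ ω_s²/ω_c² = 3
Coupling ω_c² = ω_r¹ ⇒ overall = 88/73 × 3 = 264/73

264/73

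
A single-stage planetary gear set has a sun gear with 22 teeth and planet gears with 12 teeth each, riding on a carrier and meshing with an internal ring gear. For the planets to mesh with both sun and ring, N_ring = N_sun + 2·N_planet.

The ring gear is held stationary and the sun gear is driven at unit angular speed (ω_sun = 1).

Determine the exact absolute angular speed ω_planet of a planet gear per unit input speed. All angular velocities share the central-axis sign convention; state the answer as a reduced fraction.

-11/12

N_ring = 22 + 2·12 = 46
22(ω_s−ω_c) = −46(ω_r−ω_c),  ω_r=0, ω_s=1
22(1−ω_c) = −46(0−ω_c)  ⇒  68ω_c = 22  ⇒  ω_c = 11/34
sun–planet: 22·(1−11/34) = −12·(ω_p−ω_c)  ⇒  ω_p−ω_c = −(22/12)·(23/34) = -253/204
ω_p = 11/34 − 253/204 = -11/12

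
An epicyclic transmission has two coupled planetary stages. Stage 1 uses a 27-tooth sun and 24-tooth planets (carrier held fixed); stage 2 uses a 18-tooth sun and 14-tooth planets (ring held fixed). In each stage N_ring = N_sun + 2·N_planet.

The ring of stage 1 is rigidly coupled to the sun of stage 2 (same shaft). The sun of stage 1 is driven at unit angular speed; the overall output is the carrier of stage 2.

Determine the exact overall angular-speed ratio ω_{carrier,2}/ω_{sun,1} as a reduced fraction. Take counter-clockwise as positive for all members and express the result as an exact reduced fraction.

Stage 1: N_ring = 27 + 2·24 = 75
Stage 1: 27(ω_s−ω_c) = −75(ω_r−ω_c),  ω_c=0, ω_s=1
Stage 1: ω_r = 0 − (27/75)(1−0) = -9/25
  ⇒ ω_r¹/ω_s¹ = -9/25
Stage 2: N_ring = 18 + 2·14 = 46
Stage 2: 18(ω_s−ω_c) = −46(ω_r−ω_c),  ω_r=0, ω_s=1
Stage 2: 18(1−ω_c) = −46(0−ω_c)  ⇒  64ω_c = 18  ⇒  ω_c = 9/32
  ⇒ ω_c²/ω_s² = 9/32
Coupling ω_s² = ω_r¹ ⇒ overall = -9/25 × 9/32 = -81/800

-81/800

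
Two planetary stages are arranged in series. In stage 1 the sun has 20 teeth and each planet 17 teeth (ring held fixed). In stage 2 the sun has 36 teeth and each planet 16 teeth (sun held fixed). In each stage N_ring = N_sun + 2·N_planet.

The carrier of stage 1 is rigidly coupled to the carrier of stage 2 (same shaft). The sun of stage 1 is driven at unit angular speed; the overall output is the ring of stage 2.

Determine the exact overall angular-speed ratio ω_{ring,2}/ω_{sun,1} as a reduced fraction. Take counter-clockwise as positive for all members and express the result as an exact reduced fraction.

260/629

Stage 1: N_ring = 20 + 2·17 = 54
Stage 1: 20(ω_s−ω_c) = −54(ω_r−ω_c),  ω_r=0, ω_s=1
Stage 1: 20(1−ω_c) = −54(0−ω_c)  ⇒  74ω_c = 20  ⇒  ω_c = 10/37
  ⇒ ω_c¹/ω_s¹ = 10/37
Stage 2: N_ring = 36 + 2·16 = 68
Stage 2: 36(ω_s−ω_c) = −68(ω_r−ω_c),  ω_s=0, ω_c=1
Stage 2: ω_r = 1 − (36/68)(0−1) = 26/17
  ⇒ ω_r²/ω_c² = 26/17
Coupling ω_c² = ω_c¹ ⇒ overall = 10/37 × 26/17 = 260/629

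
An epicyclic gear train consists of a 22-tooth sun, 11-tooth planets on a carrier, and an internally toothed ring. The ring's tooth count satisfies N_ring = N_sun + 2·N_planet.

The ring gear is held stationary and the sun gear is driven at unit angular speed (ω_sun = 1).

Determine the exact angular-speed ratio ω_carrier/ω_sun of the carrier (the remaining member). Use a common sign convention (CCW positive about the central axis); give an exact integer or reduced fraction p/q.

N_ring = 22 + 2·11 = 44
22(ω_s−ω_c) = −44(ω_r−ω_c),  ω_r=0, ω_s=1
22(1−ω_c) = −44(0−ω_c)  ⇒  66ω_c = 22  ⇒  ω_c = 1/3
ω_c/ω_s = 1/3

1/3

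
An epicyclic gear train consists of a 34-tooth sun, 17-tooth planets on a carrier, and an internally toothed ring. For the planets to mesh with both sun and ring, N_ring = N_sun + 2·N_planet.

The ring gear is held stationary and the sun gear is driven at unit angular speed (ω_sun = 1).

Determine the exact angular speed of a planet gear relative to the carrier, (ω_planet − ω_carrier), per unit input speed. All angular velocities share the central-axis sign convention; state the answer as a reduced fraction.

-4/3

N_ring = 34 + 2·17 = 68
34(ω_s−ω_c) = −68(ω_r−ω_c),  ω_r=0, ω_s=1
34(1−ω_c) = −68(0−ω_c)  ⇒  102ω_c = 34  ⇒  ω_c = 1/3
sun–planet: 34·(1−1/3) = −17·(ω_p−ω_c)  ⇒  ω_p−ω_c = −(34/17)·(2/3) = -4/3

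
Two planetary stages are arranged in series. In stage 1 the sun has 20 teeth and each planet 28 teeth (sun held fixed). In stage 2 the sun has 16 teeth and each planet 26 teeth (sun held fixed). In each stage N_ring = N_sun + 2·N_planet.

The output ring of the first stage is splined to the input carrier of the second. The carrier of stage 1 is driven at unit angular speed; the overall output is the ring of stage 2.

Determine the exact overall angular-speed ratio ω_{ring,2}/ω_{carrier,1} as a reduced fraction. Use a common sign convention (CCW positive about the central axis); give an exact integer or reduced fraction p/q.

504/323

Stage 1: N_ring = 20 + 2·28 = 76
Stage 1: 20(ω_s−ω_c) = −76(ω_r−ω_c),  ω_s=0, ω_c=1
Stage 1: ω_r = 1 − (20/76)(0−1) = 24/19
  ⇒ ω_r¹/ω_c¹ = 24/19
Stage 2: N_ring = 16 + 2·26 = 68
Stage 2: 16(ω_s−ω_c) = −68(ω_r−ω_c),  ω_s=0, ω_c=1
Stage 2: ω_r = 1 − (16/68)(0−1) = 21/17
  ⇒ ω_r²/ω_c² = 21/17
Coupling ω_c² = ω_r¹ ⇒ overall = 24/19 × 21/17 = 504/323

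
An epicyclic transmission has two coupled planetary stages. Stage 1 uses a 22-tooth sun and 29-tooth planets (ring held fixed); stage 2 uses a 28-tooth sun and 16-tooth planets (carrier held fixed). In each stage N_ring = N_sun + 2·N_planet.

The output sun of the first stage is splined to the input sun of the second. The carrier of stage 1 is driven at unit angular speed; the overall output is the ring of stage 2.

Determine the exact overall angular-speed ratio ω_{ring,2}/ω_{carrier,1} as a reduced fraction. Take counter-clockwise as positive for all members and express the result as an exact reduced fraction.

-119/55

Stage 1: N_ring = 22 + 2·29 = 80
Stage 1: 22(ω_s−ω_c) = −80(ω_r−ω_c),  ω_r=0, ω_c=1
Stage 1: ω_s = 1 − (80/22)(0−1) = 51/11
  ⇒ ω_s¹/ω_c¹ = 51/11
Stage 2: N_ring = 28 + 2·16 = 60
Stage 2: 28(ω_s−ω_c) = −60(ω_r−ω_c),  ω_c=0, ω_s=1
Stage 2: ω_r = 0 − (28/60)(1−0) = -7/15
  ⇒ ω_r²/ω_s² = -7/15
Coupling ω_s² = ω_s¹ ⇒ overall = 51/11 × -7/15 = -119/55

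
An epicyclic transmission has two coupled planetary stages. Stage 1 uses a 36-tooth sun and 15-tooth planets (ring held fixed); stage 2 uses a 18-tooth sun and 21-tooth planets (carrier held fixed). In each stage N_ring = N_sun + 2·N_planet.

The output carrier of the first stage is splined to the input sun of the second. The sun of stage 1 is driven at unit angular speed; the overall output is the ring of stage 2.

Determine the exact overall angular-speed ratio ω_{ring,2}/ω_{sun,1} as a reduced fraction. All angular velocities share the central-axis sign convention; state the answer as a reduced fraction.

-9/85

Stage 1: N_ring = 36 + 2·15 = 66
Stage 1: 36(ω_s−ω_c) = −66(ω_r−ω_c),  ω_r=0, ω_s=1
Stage 1: 36(1−ω_c) = −66(0−ω_c)  ⇒  102ω_c = 36  ⇒  ω_c = 6/17
  ⇒ ω_c¹/ω_s¹ = 6/17
Stage 2: N_ring = 18 + 2·21 = 60
Stage 2: 18(ω_s−ω_c) = −60(ω_r−ω_c),  ω_c=0, ω_s=1
Stage 2: ω_r = 0 − (18/60)(1−0) = -3/10
  ⇒ ω_r²/ω_s² = -3/10
Coupling ω_s² = ω_c¹ ⇒ overall = 6/17 × -3/10 = -9/85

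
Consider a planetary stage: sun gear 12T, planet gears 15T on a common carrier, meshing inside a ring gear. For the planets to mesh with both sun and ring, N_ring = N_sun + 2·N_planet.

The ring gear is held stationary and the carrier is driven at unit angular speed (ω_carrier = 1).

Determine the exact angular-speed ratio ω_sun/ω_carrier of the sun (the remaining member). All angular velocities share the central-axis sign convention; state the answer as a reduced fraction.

N_ring = 12 + 2·15 = 42
12(ω_s−ω_c) = −42(ω_r−ω_c),  ω_r=0, ω_c=1
ω_s = 1 − (42/12)(0−1) = 9/2
ω_s/ω_c = 9/2

9/2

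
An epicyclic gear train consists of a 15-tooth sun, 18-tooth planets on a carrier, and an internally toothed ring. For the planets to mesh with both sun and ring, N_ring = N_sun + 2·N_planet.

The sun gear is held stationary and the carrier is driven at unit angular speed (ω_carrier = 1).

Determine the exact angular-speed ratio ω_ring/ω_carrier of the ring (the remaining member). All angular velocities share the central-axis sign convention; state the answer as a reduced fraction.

22/17

N_ring = 15 + 2·18 = 51
15(ω_s−ω_c) = −51(ω_r−ω_c),  ω_s=0, ω_c=1
ω_r = 1 − (15/51)(0−1) = 22/17
ω_r/ω_c = 22/17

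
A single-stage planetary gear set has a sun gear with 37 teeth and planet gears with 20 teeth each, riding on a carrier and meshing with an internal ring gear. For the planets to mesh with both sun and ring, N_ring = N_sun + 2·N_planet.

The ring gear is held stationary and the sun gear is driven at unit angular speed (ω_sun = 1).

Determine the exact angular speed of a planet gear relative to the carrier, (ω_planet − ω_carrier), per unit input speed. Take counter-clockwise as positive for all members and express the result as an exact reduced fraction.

-2849/2280

N_ring = 37 + 2·20 = 77
37(ω_s−ω_c) = −77(ω_r−ω_c),  ω_r=0, ω_s=1
37(1−ω_c) = −77(0−ω_c)  ⇒  114ω_c = 37  ⇒  ω_c = 37/114
sun–planet: 37·(1−37/114) = −20·(ω_p−ω_c)  ⇒  ω_p−ω_c = −(37/20)·(77/114) = -2849/2280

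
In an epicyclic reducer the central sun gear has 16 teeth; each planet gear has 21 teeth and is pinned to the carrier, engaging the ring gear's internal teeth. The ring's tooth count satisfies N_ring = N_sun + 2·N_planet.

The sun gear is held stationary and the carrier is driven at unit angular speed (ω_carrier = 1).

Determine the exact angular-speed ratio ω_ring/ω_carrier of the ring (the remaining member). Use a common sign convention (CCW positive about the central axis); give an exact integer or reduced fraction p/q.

37/29

N_ring = 16 + 2·21 = 58
16(ω_s−ω_c) = −58(ω_r−ω_c),  ω_s=0, ω_c=1
ω_r = 1 − (16/58)(0−1) = 37/29
ω_r/ω_c = 37/29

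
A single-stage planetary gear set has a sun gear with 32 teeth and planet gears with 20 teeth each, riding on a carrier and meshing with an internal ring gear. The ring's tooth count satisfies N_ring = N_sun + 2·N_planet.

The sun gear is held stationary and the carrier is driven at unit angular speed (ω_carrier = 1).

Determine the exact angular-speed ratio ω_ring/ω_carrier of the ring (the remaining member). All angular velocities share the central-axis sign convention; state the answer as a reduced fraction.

13/9

N_ring = 32 + 2·20 = 72
32(ω_s−ω_c) = −72(ω_r−ω_c),  ω_s=0, ω_c=1
ω_r = 1 − (32/72)(0−1) = 13/9
ω_r/ω_c = 13/9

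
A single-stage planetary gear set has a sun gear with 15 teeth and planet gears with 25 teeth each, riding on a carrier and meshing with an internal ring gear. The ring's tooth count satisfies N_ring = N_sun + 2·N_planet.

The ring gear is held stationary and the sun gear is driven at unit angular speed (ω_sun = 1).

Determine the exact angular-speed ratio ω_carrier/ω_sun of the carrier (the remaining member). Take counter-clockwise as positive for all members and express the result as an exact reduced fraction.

3/16

N_ring = 15 + 2·25 = 65
15(ω_s−ω_c) = −65(ω_r−ω_c),  ω_r=0, ω_s=1
15(1−ω_c) = −65(0−ω_c)  ⇒  80ω_c = 15  ⇒  ω_c = 3/16
ω_c/ω_s = 3/16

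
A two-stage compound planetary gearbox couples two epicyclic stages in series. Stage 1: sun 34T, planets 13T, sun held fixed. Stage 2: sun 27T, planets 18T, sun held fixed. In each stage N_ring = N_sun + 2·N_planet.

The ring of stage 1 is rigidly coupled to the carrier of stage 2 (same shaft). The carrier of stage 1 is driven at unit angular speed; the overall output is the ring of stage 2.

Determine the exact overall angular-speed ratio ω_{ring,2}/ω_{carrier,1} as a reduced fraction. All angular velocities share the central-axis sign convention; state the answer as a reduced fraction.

Stage 1: N_ring = 34 + 2·13 = 60
Stage 1: 34(ω_s−ω_c) = −60(ω_r−ω_c),  ω_s=0, ω_c=1
Stage 1: ω_r = 1 − (34/60)(0−1) = 47/30
  ⇒ ω_r¹/ω_c¹ = 47/30
Stage 2: N_ring = 27 + 2·18 = 63
Stage 2: 27(ω_s−ω_c) = −63(ω_r−ω_c),  ω_s=0, ω_c=1
Stage 2: ω_r = 1 − (27/63)(0−1) = 10/7
  ⇒ ω_r²/ω_c² = 10/7
Coupling ω_c² = ω_r¹ ⇒ overall = 47/30 × 10/7 = 47/21

47/21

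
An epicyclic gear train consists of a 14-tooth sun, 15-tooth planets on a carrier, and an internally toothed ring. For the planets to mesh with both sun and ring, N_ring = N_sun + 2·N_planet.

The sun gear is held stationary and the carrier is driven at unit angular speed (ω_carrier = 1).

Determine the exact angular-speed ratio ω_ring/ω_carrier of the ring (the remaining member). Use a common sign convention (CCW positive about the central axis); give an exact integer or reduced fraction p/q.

N_ring = 14 + 2·15 = 44
14(ω_s−ω_c) = −44(ω_r−ω_c),  ω_s=0, ω_c=1
ω_r = 1 − (14/44)(0−1) = 29/22
ω_r/ω_c = 29/22

29/22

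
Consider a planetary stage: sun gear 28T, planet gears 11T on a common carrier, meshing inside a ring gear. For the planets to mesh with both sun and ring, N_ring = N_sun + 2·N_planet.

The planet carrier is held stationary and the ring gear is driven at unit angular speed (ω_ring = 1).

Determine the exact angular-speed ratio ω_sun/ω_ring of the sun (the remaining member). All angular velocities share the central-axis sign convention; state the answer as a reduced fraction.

N_ring = 28 + 2·11 = 50
28(ω_s−ω_c) = −50(ω_r−ω_c),  ω_c=0, ω_r=1
ω_s = 0 − (50/28)(1−0) = -25/14
ω_s/ω_r = -25/14

-25/14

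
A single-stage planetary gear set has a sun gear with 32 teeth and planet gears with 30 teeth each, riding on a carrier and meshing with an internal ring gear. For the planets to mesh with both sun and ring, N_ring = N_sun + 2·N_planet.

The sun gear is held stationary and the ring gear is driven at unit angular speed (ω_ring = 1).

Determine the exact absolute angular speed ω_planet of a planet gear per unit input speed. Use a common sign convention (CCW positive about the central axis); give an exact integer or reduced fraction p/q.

23/15

N_ring = 32 + 2·30 = 92
32(ω_s−ω_c) = −92(ω_r−ω_c),  ω_s=0, ω_r=1
32(0−ω_c) = −92(1−ω_c)  ⇒  124ω_c = 92  ⇒  ω_c = 23/31
sun–planet: 32·(0−23/31) = −30·(ω_p−ω_c)  ⇒  ω_p−ω_c = −(32/30)·(-23/31) = 368/465
ω_p = 23/31 + 368/465 = 23/15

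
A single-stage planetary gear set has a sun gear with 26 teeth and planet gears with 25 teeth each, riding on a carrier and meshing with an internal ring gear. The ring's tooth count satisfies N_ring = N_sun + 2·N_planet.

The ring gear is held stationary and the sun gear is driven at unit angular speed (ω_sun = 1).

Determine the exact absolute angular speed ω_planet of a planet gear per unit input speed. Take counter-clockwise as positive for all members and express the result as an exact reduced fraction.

N_ring = 26 + 2·25 = 76
26(ω_s−ω_c) = −76(ω_r−ω_c),  ω_r=0, ω_s=1
26(1−ω_c) = −76(0−ω_c)  ⇒  102ω_c = 26  ⇒  ω_c = 13/51
sun–planet: 26·(1−13/51) = −25·(ω_p−ω_c)  ⇒  ω_p−ω_c = −(26/25)·(38/51) = -988/1275
ω_p = 13/51 − 988/1275 = -13/25

-13/25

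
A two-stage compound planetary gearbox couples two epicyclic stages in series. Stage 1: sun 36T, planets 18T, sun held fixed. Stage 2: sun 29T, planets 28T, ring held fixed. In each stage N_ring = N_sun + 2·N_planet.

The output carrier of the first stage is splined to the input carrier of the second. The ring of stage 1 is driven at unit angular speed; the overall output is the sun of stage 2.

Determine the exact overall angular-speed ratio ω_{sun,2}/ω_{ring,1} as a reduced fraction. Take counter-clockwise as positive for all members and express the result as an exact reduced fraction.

Stage 1: N_ring = 36 + 2·18 = 72
Stage 1: 36(ω_s−ω_c) = −72(ω_r−ω_c),  ω_s=0, ω_r=1
Stage 1: 36(0−ω_c) = −72(1−ω_c)  ⇒  108ω_c = 72  ⇒  ω_c = 2/3
  ⇒ ω_c¹/ω_r¹ = 2/3
Stage 2: N_ring = 29 + 2·28 = 85
Stage 2: 29(ω_s−ω_c) = −85(ω_r−ω_c),  ω_r=0, ω_c=1
Stage 2: ω_s = 1 − (85/29)(0−1) = 114/29
  ⇒ ω_s²/ω_c² = 114/29
Coupling ω_c² = ω_c¹ ⇒ overall = 2/3 × 114/29 = 76/29

76/29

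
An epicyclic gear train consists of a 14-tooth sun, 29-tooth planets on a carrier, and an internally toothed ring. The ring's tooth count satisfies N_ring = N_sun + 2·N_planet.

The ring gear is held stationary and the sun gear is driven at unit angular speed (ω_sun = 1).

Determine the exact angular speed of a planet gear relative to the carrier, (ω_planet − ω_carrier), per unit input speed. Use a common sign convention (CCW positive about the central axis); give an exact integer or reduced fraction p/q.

N_ring = 14 + 2·29 = 72
14(ω_s−ω_c) = −72(ω_r−ω_c),  ω_r=0, ω_s=1
14(1−ω_c) = −72(0−ω_c)  ⇒  86ω_c = 14  ⇒  ω_c = 7/43
sun–planet: 14·(1−7/43) = −29·(ω_p−ω_c)  ⇒  ω_p−ω_c = −(14/29)·(36/43) = -504/1247

-504/1247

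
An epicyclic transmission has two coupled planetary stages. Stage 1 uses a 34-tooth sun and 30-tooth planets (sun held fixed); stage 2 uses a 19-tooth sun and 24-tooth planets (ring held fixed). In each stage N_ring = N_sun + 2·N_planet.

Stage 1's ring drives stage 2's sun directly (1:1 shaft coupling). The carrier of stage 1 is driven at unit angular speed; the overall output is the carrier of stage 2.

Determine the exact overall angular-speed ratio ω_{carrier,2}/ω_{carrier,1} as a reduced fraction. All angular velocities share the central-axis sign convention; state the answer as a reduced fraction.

608/2021

Stage 1: N_ring = 34 + 2·30 = 94
Stage 1: 34(ω_s−ω_c) = −94(ω_r−ω_c),  ω_s=0, ω_c=1
Stage 1: ω_r = 1 − (34/94)(0−1) = 64/47
  ⇒ ω_r¹/ω_c¹ = 64/47
Stage 2: N_ring = 19 + 2·24 = 67
Stage 2: 19(ω_s−ω_c) = −67(ω_r−ω_c),  ω_r=0, ω_s=1
Stage 2: 19(1−ω_c) = −67(0−ω_c)  ⇒  86ω_c = 19  ⇒  ω_c = 19/86
  ⇒ ω_c²/ω_s² = 19/86
Coupling ω_s² = ω_r¹ ⇒ overall = 64/47 × 19/86 = 608/2021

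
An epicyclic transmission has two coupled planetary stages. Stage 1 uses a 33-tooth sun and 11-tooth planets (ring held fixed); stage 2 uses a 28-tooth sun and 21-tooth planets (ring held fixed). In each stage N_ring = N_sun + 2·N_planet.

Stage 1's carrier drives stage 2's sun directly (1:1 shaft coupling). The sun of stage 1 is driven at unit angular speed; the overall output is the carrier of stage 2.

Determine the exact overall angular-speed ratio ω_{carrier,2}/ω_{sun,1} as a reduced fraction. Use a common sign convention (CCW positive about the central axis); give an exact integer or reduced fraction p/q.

3/28

Stage 1: N_ring = 33 + 2·11 = 55
Stage 1: 33(ω_s−ω_c) = −55(ω_r−ω_c),  ω_r=0, ω_s=1
Stage 1: 33(1−ω_c) = −55(0−ω_c)  ⇒  88ω_c = 33  ⇒  ω_c = 3/8
  ⇒ ω_c¹/ω_s¹ = 3/8
Stage 2: N_ring = 28 + 2·21 = 70
Stage 2: 28(ω_s−ω_c) = −70(ω_r−ω_c),  ω_r=0, ω_s=1
Stage 2: 28(1−ω_c) = −70(0−ω_c)  ⇒  98ω_c = 28  ⇒  ω_c = 2/7
  ⇒ ω_c²/ω_s² = 2/7
Coupling ω_s² = ω_c¹ ⇒ overall = 3/8 × 2/7 = 3/28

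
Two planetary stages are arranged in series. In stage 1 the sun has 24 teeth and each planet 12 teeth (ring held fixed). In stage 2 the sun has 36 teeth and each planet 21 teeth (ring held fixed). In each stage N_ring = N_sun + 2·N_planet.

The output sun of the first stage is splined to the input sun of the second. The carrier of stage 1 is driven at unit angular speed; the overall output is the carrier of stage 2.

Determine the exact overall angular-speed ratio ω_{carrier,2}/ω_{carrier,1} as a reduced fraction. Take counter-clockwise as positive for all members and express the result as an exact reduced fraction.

18/19

Stage 1: N_ring = 24 + 2·12 = 48
Stage 1: 24(ω_s−ω_c) = −48(ω_r−ω_c),  ω_r=0, ω_c=1
Stage 1: ω_s = 1 − (48/24)(0−1) = 3
  ⇒ ω_s¹/ω_c¹ = 3
Stage 2: N_ring = 36 + 2·21 = 78
Stage 2: 36(ω_s−ω_c) = −78(ω_r−ω_c),  ω_r=0, ω_s=1
Stage 2: 36(1−ω_c) = −78(0−ω_c)  ⇒  114ω_c = 36  ⇒  ω_c = 6/19
  ⇒ ω_c²/ω_s² = 6/19
Coupling ω_s² = ω_s¹ ⇒ overall = 3 × 6/19 = 18/19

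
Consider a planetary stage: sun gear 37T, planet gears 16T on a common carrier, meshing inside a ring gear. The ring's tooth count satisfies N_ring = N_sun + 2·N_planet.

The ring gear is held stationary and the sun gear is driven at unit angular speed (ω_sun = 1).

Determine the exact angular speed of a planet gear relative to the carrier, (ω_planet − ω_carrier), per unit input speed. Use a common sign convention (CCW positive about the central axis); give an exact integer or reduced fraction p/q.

-2553/1696

N_ring = 37 + 2·16 = 69
37(ω_s−ω_c) = −69(ω_r−ω_c),  ω_r=0, ω_s=1
37(1−ω_c) = −69(0−ω_c)  ⇒  106ω_c = 37  ⇒  ω_c = 37/106
sun–planet: 37·(1−37/106) = −16·(ω_p−ω_c)  ⇒  ω_p−ω_c = −(37/16)·(69/106) = -2553/1696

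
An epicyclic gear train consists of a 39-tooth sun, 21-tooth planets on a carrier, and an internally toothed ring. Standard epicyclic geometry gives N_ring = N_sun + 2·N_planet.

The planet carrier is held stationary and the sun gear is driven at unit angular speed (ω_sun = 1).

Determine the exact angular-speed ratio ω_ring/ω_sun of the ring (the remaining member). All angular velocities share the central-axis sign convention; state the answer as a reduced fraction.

N_ring = 39 + 2·21 = 81
39(ω_s−ω_c) = −81(ω_r−ω_c),  ω_c=0, ω_s=1
ω_r = 0 − (39/81)(1−0) = -13/27
ω_r/ω_s = -13/27

-13/27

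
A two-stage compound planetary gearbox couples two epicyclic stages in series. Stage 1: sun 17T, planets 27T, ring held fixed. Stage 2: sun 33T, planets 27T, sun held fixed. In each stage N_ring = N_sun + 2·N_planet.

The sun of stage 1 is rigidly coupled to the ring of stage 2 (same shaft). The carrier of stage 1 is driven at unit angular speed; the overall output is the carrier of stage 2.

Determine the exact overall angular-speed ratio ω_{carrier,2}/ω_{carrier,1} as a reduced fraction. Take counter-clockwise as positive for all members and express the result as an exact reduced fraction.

319/85

Stage 1: N_ring = 17 + 2·27 = 71
Stage 1: 17(ω_s−ω_c) = −71(ω_r−ω_c),  ω_r=0, ω_c=1
Stage 1: ω_s = 1 − (71/17)(0−1) = 88/17
  ⇒ ω_s¹/ω_c¹ = 88/17
Stage 2: N_ring = 33 + 2·27 = 87
Stage 2: 33(ω_s−ω_c) = −87(ω_r−ω_c),  ω_s=0, ω_r=1
Stage 2: 33(0−ω_c) = −87(1−ω_c)  ⇒  120ω_c = 87  ⇒  ω_c = 29/40
  ⇒ ω_c²/ω_r² = 29/40
Coupling ω_r² = ω_s¹ ⇒ overall = 88/17 × 29/40 = 319/85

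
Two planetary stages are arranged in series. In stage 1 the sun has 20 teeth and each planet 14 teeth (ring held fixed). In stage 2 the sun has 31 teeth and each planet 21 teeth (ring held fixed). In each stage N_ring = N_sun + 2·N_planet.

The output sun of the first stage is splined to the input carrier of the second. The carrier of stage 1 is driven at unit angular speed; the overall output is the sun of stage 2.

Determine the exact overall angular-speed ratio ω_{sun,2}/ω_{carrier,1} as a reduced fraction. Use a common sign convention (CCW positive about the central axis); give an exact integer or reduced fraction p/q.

Stage 1: N_ring = 20 + 2·14 = 48
Stage 1: 20(ω_s−ω_c) = −48(ω_r−ω_c),  ω_r=0, ω_c=1
Stage 1: ω_s = 1 − (48/20)(0−1) = 17/5
  ⇒ ω_s¹/ω_c¹ = 17/5
Stage 2: N_ring = 31 + 2·21 = 73
Stage 2: 31(ω_s−ω_c) = −73(ω_r−ω_c),  ω_r=0, ω_c=1
Stage 2: ω_s = 1 − (73/31)(0−1) = 104/31
  ⇒ ω_s²/ω_c² = 104/31
Coupling ω_c² = ω_s¹ ⇒ overall = 17/5 × 104/31 = 1768/155

1768/155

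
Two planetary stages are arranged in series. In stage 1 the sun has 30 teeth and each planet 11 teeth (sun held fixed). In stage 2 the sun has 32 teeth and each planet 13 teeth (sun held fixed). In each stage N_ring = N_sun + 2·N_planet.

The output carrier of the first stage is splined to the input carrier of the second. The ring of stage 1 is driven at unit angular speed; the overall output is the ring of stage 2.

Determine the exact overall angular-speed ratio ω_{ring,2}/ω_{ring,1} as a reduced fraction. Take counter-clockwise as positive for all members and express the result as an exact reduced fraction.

1170/1189

Stage 1: N_ring = 30 + 2·11 = 52
Stage 1: 30(ω_s−ω_c) = −52(ω_r−ω_c),  ω_s=0, ω_r=1
Stage 1: 30(0−ω_c) = −52(1−ω_c)  ⇒  82ω_c = 52  ⇒  ω_c = 26/41
  ⇒ ω_c¹/ω_r¹ = 26/41
Stage 2: N_ring = 32 + 2·13 = 58
Stage 2: 32(ω_s−ω_c) = −58(ω_r−ω_c),  ω_s=0, ω_c=1
Stage 2: ω_r = 1 − (32/58)(0−1) = 45/29
  ⇒ ω_r²/ω_c² = 45/29
Coupling ω_c² = ω_c¹ ⇒ overall = 26/41 × 45/29 = 1170/1189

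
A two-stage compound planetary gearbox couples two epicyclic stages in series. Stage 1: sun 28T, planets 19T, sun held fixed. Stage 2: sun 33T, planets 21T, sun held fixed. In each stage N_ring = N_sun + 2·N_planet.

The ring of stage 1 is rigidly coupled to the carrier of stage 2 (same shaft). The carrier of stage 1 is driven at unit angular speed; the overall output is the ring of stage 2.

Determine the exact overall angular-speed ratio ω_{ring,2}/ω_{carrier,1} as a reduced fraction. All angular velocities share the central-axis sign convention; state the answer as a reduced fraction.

564/275

Stage 1: N_ring = 28 + 2·19 = 66
Stage 1: 28(ω_s−ω_c) = −66(ω_r−ω_c),  ω_s=0, ω_c=1
Stage 1: ω_r = 1 − (28/66)(0−1) = 47/33
  ⇒ ω_r¹/ω_c¹ = 47/33
Stage 2: N_ring = 33 + 2·21 = 75
Stage 2: 33(ω_s−ω_c) = −75(ω_r−ω_c),  ω_s=0, ω_c=1
Stage 2: ω_r = 1 − (33/75)(0−1) = 36/25
  ⇒ ω_r²/ω_c² = 36/25
Coupling ω_c² = ω_r¹ ⇒ overall = 47/33 × 36/25 = 564/275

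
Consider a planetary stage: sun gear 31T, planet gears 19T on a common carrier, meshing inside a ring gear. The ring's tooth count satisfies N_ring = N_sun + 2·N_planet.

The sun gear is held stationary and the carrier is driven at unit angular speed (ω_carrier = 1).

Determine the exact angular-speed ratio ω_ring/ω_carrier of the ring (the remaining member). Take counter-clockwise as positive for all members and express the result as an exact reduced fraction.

100/69

N_ring = 31 + 2·19 = 69
31(ω_s−ω_c) = −69(ω_r−ω_c),  ω_s=0, ω_c=1
ω_r = 1 − (31/69)(0−1) = 100/69
ω_r/ω_c = 100/69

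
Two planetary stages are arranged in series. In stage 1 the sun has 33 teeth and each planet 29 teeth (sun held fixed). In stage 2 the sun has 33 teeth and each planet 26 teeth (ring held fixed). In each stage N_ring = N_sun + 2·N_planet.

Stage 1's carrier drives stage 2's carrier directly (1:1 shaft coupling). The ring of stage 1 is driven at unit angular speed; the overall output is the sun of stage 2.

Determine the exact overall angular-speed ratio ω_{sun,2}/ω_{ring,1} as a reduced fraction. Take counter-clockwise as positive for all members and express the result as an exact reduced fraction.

Stage 1: N_ring = 33 + 2·29 = 91
Stage 1: 33(ω_s−ω_c) = −91(ω_r−ω_c),  ω_s=0, ω_r=1
Stage 1: 33(0−ω_c) = −91(1−ω_c)  ⇒  124ω_c = 91  ⇒  ω_c = 91/124
  ⇒ ω_c¹/ω_r¹ = 91/124
Stage 2: N_ring = 33 + 2·26 = 85
Stage 2: 33(ω_s−ω_c) = −85(ω_r−ω_c),  ω_r=0, ω_c=1
Stage 2: ω_s = 1 − (85/33)(0−1) = 118/33
  ⇒ ω_s²/ω_c² = 118/33
Coupling ω_c² = ω_c¹ ⇒ overall = 91/124 × 118/33 = 5369/2046

5369/2046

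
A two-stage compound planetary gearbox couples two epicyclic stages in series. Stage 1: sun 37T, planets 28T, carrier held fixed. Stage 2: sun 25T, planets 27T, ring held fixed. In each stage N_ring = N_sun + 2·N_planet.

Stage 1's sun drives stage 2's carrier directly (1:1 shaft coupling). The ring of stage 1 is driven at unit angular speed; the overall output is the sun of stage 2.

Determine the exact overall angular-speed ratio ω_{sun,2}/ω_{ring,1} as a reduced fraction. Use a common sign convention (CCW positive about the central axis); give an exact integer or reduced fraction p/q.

Stage 1: N_ring = 37 + 2·28 = 93
Stage 1: 37(ω_s−ω_c) = −93(ω_r−ω_c),  ω_c=0, ω_r=1
Stage 1: ω_s = 0 − (93/37)(1−0) = -93/37
  ⇒ ω_s¹/ω_r¹ = -93/37
Stage 2: N_ring = 25 + 2·27 = 79
Stage 2: 25(ω_s−ω_c) = −79(ω_r−ω_c),  ω_r=0, ω_c=1
Stage 2: ω_s = 1 − (79/25)(0−1) = 104/25
  ⇒ ω_s²/ω_c² = 104/25
Coupling ω_c² = ω_s¹ ⇒ overall = -93/37 × 104/25 = -9672/925

-9672/925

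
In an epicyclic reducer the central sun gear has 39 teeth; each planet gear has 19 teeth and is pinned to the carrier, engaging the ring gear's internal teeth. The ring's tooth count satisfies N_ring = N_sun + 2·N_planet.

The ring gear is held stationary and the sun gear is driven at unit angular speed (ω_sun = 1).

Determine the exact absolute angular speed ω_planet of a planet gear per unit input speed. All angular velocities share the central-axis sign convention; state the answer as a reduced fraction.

-39/38

N_ring = 39 + 2·19 = 77
39(ω_s−ω_c) = −77(ω_r−ω_c),  ω_r=0, ω_s=1
39(1−ω_c) = −77(0−ω_c)  ⇒  116ω_c = 39  ⇒  ω_c = 39/116
sun–planet: 39·(1−39/116) = −19·(ω_p−ω_c)  ⇒  ω_p−ω_c = −(39/19)·(77/116) = -3003/2204
ω_p = 39/116 − 3003/2204 = -39/38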